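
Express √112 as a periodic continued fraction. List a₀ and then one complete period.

a₀ = ⌊√112⌋ = 10.
With m₀=0, d₀=1 and mₖ₊₁ = dₖaₖ − mₖ, dₖ₊₁ = (n − mₖ₊₁²)/dₖ, aₖ₊₁ = ⌊(a₀+mₖ₊₁)/dₖ₊₁⌋:
  k=1: m=10, d=12, a=1
  k=2: m=2, d=9, a=1
  k=3: m=7, d=7, a=2
  k=4: m=7, d=9, a=1
  k=5: m=2, d=12, a=1
  k=6: m=10, d=1, a=20
d=1 and a=2a₀=20 at k=6, so the next step gives (m, d) = (10, 12) again — its k=1 value — and the period has length 6.

[10; 1, 1, 2, 1, 1, 20]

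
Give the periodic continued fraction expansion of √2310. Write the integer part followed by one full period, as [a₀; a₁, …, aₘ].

[48; 16, 96]

a₀ = ⌊√2310⌋ = 48.
With m₀=0, d₀=1 and mₖ₊₁ = dₖaₖ − mₖ, dₖ₊₁ = (n − mₖ₊₁²)/dₖ, aₖ₊₁ = ⌊(a₀+mₖ₊₁)/dₖ₊₁⌋:
  k=1: m=48, d=6, a=16
  k=2: m=48, d=1, a=96
d=1 and a=2a₀=96 at k=2, so the next step gives (m, d) = (48, 6) again — its k=1 value — and the period has length 2.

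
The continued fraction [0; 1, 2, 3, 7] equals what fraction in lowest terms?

51/73

Using pₖ = aₖpₖ₋₁ + pₖ₋₂ and qₖ = aₖqₖ₋₁ + qₖ₋₂:
  k=0: a=0, p=0, q=1
  k=1: a=1, p=1, q=1
  k=2: a=2, p=2, q=3
  k=3: a=3, p=7, q=10
  k=4: a=7, p=51, q=73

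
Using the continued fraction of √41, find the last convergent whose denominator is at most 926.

2049/320

√41 = [6; 2, 2, 12, …] (period length 3).
Convergents:
  p_0/q_0 = 6/1
  p_1/q_1 = 13/2
  p_2/q_2 = 32/5
  p_3/q_3 = 397/62
  p_4/q_4 = 826/129
  p_5/q_5 = 2049/320
  p_6/q_6 = 25414/3969
q_5 = 320 ≤ 926 < 3969 = q_6, so the answer is 2049/320.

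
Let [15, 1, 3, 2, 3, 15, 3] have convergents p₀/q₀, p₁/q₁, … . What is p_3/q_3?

Using pₖ = aₖpₖ₋₁ + pₖ₋₂, qₖ = aₖqₖ₋₁ + qₖ₋₂ (with p₋₁=1, p₋₂=0, q₋₁=0, q₋₂=1):
  k=0: a=15, p=15, q=1
  k=1: a=1, p=16, q=1
  k=2: a=3, p=63, q=4
  k=3: a=2, p=142, q=9

142/9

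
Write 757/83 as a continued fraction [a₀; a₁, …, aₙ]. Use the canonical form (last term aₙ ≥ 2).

757 = 9×83 + 10
83 = 8×10 + 3
10 = 3×3 + 1
3 = 3×1 + 0  (stop)
So 757/83 = [9; 8, 3, 3].

[9; 8, 3, 3]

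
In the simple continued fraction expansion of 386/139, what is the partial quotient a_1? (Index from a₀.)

386 = 2·139 + 108   →  a_0 = 2
139 = 1·108 + 31   →  a_1 = 1

1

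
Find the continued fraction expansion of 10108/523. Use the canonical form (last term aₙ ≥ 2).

[19; 3, 17, 10]

10108 = 19×523 + 171
523 = 3×171 + 10
171 = 17×10 + 1
10 = 10×1 + 0  (stop)
So 10108/523 = [19; 3, 17, 10].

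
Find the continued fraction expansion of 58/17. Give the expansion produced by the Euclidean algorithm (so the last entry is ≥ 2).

[3; 2, 2, 3]

58 = 3*17 + 7
17 = 2*7 + 3
7 = 2*3 + 1
3 = 3*1 + 0  (stop)
So 58/17 = [3; 2, 2, 3].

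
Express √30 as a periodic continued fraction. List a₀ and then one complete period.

[5; 2, 10]

a₀ = ⌊√30⌋ = 5.
With m₀=0, d₀=1 and mₖ₊₁ = dₖaₖ − mₖ, dₖ₊₁ = (n − mₖ₊₁²)/dₖ, aₖ₊₁ = ⌊(a₀+mₖ₊₁)/dₖ₊₁⌋:
  k=1: m=5, d=5, a=2
  k=2: m=5, d=1, a=10
d=1 and a=2a₀=10 at k=2, so the next step gives (m, d) = (5, 5) again — its k=1 value — and the period has length 2.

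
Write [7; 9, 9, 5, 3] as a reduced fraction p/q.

9520/1339

Fold from the inside: start with 3/1.
  5 + 1/3 = 16/3
  9 + 3/16 = 147/16
  9 + 16/147 = 1339/147
  7 + 147/1339 = 9520/1339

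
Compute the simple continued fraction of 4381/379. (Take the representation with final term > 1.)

[11; 1, 1, 3, 1, 2, 2, 6]

4381 = 11×379 + 212
379 = 1×212 + 167
212 = 1×167 + 45
167 = 3×45 + 32
45 = 1×32 + 13
32 = 2×13 + 6
13 = 2×6 + 1
6 = 6×1 + 0  (stop)
So 4381/379 = [11; 1, 1, 3, 1, 2, 2, 6].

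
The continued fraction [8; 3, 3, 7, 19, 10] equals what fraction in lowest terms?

Fold from the inside: start with 10/1.
  19 + 1/10 = 191/10
  7 + 10/191 = 1347/191
  3 + 191/1347 = 4232/1347
  3 + 1347/4232 = 14043/4232
  8 + 4232/14043 = 116576/14043

116576/14043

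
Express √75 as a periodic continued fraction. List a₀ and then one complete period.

[8; 1, 1, 1, 16]

a₀ = ⌊√75⌋ = 8.
With m₀=0, d₀=1 and mₖ₊₁ = dₖaₖ − mₖ, dₖ₊₁ = (n − mₖ₊₁²)/dₖ, aₖ₊₁ = ⌊(a₀+mₖ₊₁)/dₖ₊₁⌋:
  k=1: m=8, d=11, a=1
  k=2: m=3, d=6, a=1
  k=3: m=3, d=11, a=1
  k=4: m=8, d=1, a=16
d=1 and a=2a₀=16 at k=4, so the next step gives (m, d) = (8, 11) again — its k=1 value — and the period has length 4.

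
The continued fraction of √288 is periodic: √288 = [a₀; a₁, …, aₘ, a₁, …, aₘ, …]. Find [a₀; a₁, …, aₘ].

[16; 1, 32]

a₀ = ⌊√288⌋ = 16.
With m₀=0, d₀=1 and mₖ₊₁ = dₖaₖ − mₖ, dₖ₊₁ = (n − mₖ₊₁²)/dₖ, aₖ₊₁ = ⌊(a₀+mₖ₊₁)/dₖ₊₁⌋:
  k=1: m=16, d=32, a=1
  k=2: m=16, d=1, a=32
d=1 and a=2a₀=32 at k=2, so the next step gives (m, d) = (16, 32) again — its k=1 value — and the period has length 2.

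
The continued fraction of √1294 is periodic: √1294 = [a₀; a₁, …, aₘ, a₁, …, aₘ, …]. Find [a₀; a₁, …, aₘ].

a₀ = ⌊√1294⌋ = 35.

[35; 1, 34, 1, 70]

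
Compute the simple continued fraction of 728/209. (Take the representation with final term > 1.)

[3; 2, 14, 2, 3]

728 = 3·209 + 101
209 = 2·101 + 7
101 = 14·7 + 3
7 = 2·3 + 1
3 = 3·1 + 0  (stop)
So 728/209 = [3; 2, 14, 2, 3].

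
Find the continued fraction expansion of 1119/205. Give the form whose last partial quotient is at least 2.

[5; 2, 5, 1, 1, 8]

1119 = 5×205 + 94
205 = 2×94 + 17
94 = 5×17 + 9
17 = 1×9 + 8
9 = 1×8 + 1
8 = 8×1 + 0  (stop)
So 1119/205 = [5; 2, 5, 1, 1, 8].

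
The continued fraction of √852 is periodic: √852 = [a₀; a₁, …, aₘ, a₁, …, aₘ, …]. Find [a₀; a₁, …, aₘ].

[29; 5, 3, 2, 4, 2, 3, 5, 58]

a₀ = ⌊√852⌋ = 29.
With m₀=0, d₀=1 and mₖ₊₁ = dₖaₖ − mₖ, dₖ₊₁ = (n − mₖ₊₁²)/dₖ, aₖ₊₁ = ⌊(a₀+mₖ₊₁)/dₖ₊₁⌋:
  k=1: m=29, d=11, a=5
  k=2: m=26, d=16, a=3
  k=3: m=22, d=23, a=2
  k=4: m=24, d=12, a=4
  k=5: m=24, d=23, a=2
  k=6: m=22, d=16, a=3
  k=7: m=26, d=11, a=5
  k=8: m=29, d=1, a=58
d=1 and a=2a₀=58 at k=8, so the next step gives (m, d) = (29, 11) again — its k=1 value — and the period has length 8.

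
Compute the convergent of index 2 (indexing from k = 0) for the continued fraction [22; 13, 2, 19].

596/27

Using pₖ = aₖpₖ₋₁ + pₖ₋₂, qₖ = aₖqₖ₋₁ + qₖ₋₂ (with p₋₁=1, p₋₂=0, q₋₁=0, q₋₂=1):
  k=0: a=22, p=22, q=1
  k=1: a=13, p=287, q=13
  k=2: a=2, p=596, q=27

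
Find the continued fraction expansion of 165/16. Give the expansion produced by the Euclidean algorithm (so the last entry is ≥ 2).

[10; 3, 5]

165 = 10*16 + 5
16 = 3*5 + 1
5 = 5*1 + 0  (stop)
So 165/16 = [10; 3, 5].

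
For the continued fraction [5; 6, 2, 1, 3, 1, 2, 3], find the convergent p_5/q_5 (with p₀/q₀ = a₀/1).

459/89

Using pₖ = aₖpₖ₋₁ + pₖ₋₂, qₖ = aₖqₖ₋₁ + qₖ₋₂ (with p₋₁=1, p₋₂=0, q₋₁=0, q₋₂=1):
  k=0: a=5, p=5, q=1
  k=1: a=6, p=31, q=6
  k=2: a=2, p=67, q=13
  k=3: a=1, p=98, q=19
  k=4: a=3, p=361, q=70
  k=5: a=1, p=459, q=89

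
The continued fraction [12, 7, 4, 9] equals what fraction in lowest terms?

3253/268

Fold from the inside: start with 9/1.
  4 + 1/9 = 37/9
  7 + 9/37 = 268/37
  12 + 37/268 = 3253/268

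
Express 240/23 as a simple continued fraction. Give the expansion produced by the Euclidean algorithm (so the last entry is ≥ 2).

[10; 2, 3, 3]

240 = 10*23 + 10
23 = 2*10 + 3
10 = 3*3 + 1
3 = 3*1 + 0  (stop)
So 240/23 = [10; 2, 3, 3].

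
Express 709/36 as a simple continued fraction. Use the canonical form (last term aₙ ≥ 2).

709 = 19×36 + 25
36 = 1×25 + 11
25 = 2×11 + 3
11 = 3×3 + 2
3 = 1×2 + 1
2 = 2×1 + 0  (stop)
So 709/36 = [19; 1, 2, 3, 1, 2].

[19; 1, 2, 3, 1, 2]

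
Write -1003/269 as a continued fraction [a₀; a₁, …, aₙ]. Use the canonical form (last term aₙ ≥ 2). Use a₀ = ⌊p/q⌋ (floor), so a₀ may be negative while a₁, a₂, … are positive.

[-4; 3, 1, 2, 5, 1, 3]

-1003 = -4*269 + 73
269 = 3*73 + 50
73 = 1*50 + 23
50 = 2*23 + 4
23 = 5*4 + 3
4 = 1*3 + 1
3 = 3*1 + 0  (stop)
So -1003/269 = [-4; 3, 1, 2, 5, 1, 3].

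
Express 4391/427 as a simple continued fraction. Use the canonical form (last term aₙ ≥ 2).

[10; 3, 1, 1, 8, 7]

4391 = 10*427 + 121
427 = 3*121 + 64
121 = 1*64 + 57
64 = 1*57 + 7
57 = 8*7 + 1
7 = 7*1 + 0  (stop)
So 4391/427 = [10; 3, 1, 1, 8, 7].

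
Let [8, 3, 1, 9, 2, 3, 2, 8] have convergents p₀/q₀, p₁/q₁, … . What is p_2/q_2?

33/4

Using pₖ = aₖpₖ₋₁ + pₖ₋₂, qₖ = aₖqₖ₋₁ + qₖ₋₂ (with p₋₁=1, p₋₂=0, q₋₁=0, q₋₂=1):
  k=0: a=8, p=8, q=1
  k=1: a=3, p=25, q=3
  k=2: a=1, p=33, q=4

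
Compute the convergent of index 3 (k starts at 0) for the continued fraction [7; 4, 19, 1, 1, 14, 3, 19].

587/81

Using pₖ = aₖpₖ₋₁ + pₖ₋₂, qₖ = aₖqₖ₋₁ + qₖ₋₂ (with p₋₁=1, p₋₂=0, q₋₁=0, q₋₂=1):
  k=0: a=7, p=7, q=1
  k=1: a=4, p=29, q=4
  k=2: a=19, p=558, q=77
  k=3: a=1, p=587, q=81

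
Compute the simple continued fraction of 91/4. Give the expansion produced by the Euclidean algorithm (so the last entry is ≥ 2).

91 = 22×4 + 3
4 = 1×3 + 1
3 = 3×1 + 0  (stop)
So 91/4 = [22; 1, 3].

[22; 1, 3]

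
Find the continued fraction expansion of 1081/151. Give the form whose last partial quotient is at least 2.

[7; 6, 3, 2, 3]

1081 = 7*151 + 24
151 = 6*24 + 7
24 = 3*7 + 3
7 = 2*3 + 1
3 = 3*1 + 0  (stop)
So 1081/151 = [7; 6, 3, 2, 3].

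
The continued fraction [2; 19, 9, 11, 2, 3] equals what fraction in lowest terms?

28513/13893

Fold from the inside: start with 3/1.
  2 + 1/3 = 7/3
  11 + 3/7 = 80/7
  9 + 7/80 = 727/80
  19 + 80/727 = 13893/727
  2 + 727/13893 = 28513/13893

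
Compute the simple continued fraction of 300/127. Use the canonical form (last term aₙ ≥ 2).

[2; 2, 1, 3, 5, 2]

300 = 2·127 + 46
127 = 2·46 + 35
46 = 1·35 + 11
35 = 3·11 + 2
11 = 5·2 + 1
2 = 2·1 + 0  (stop)
So 300/127 = [2; 2, 1, 3, 5, 2].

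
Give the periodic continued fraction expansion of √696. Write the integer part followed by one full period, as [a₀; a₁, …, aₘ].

[26; 2, 1, 1, 1, 1, 1, 2, 52]

a₀ = ⌊√696⌋ = 26.
With m₀=0, d₀=1 and mₖ₊₁ = dₖaₖ − mₖ, dₖ₊₁ = (n − mₖ₊₁²)/dₖ, aₖ₊₁ = ⌊(a₀+mₖ₊₁)/dₖ₊₁⌋:
  k=1: m=26, d=20, a=2
  k=2: m=14, d=25, a=1
  k=3: m=11, d=23, a=1
  k=4: m=12, d=24, a=1
  k=5: m=12, d=23, a=1
  k=6: m=11, d=25, a=1
  k=7: m=14, d=20, a=2
  k=8: m=26, d=1, a=52
d=1 and a=2a₀=52 at k=8, so the next step gives (m, d) = (26, 20) again — its k=1 value — and the period has length 8.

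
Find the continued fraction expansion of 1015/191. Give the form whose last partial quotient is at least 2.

1015 = 5×191 + 60
191 = 3×60 + 11
60 = 5×11 + 5
11 = 2×5 + 1
5 = 5×1 + 0  (stop)
So 1015/191 = [5; 3, 5, 2, 5].

[5; 3, 5, 2, 5]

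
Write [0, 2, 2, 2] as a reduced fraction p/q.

5/12

Using pₖ = aₖpₖ₋₁ + pₖ₋₂ and qₖ = aₖqₖ₋₁ + qₖ₋₂:
  k=0: a=0, p=0, q=1
  k=1: a=2, p=1, q=2
  k=2: a=2, p=2, q=5
  k=3: a=2, p=5, q=12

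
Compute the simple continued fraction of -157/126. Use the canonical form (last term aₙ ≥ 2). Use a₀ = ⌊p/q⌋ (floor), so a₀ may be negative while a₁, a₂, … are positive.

[-2; 1, 3, 15, 2]

-157 = -2*126 + 95
126 = 1*95 + 31
95 = 3*31 + 2
31 = 15*2 + 1
2 = 2*1 + 0  (stop)
So -157/126 = [-2; 1, 3, 15, 2].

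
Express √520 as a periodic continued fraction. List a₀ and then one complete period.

[22; 1, 4, 11, 4, 1, 44]

a₀ = ⌊√520⌋ = 22.
With m₀=0, d₀=1 and mₖ₊₁ = dₖaₖ − mₖ, dₖ₊₁ = (n − mₖ₊₁²)/dₖ, aₖ₊₁ = ⌊(a₀+mₖ₊₁)/dₖ₊₁⌋:
  k=1: m=22, d=36, a=1
  k=2: m=14, d=9, a=4
  k=3: m=22, d=4, a=11
  k=4: m=22, d=9, a=4
  k=5: m=14, d=36, a=1
  k=6: m=22, d=1, a=44
d=1 and a=2a₀=44 at k=6, so the next step gives (m, d) = (22, 36) again — its k=1 value — and the period has length 6.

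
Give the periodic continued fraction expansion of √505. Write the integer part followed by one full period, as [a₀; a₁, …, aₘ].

[22; 2, 8, 2, 44]

a₀ = ⌊√505⌋ = 22.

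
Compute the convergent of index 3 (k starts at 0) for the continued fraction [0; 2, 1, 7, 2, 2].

8/23

Using pₖ = aₖpₖ₋₁ + pₖ₋₂, qₖ = aₖqₖ₋₁ + qₖ₋₂ (with p₋₁=1, p₋₂=0, q₋₁=0, q₋₂=1):
  k=0: a=0, p=0, q=1
  k=1: a=2, p=1, q=2
  k=2: a=1, p=1, q=3
  k=3: a=7, p=8, q=23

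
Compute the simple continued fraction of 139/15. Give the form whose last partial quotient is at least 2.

[9; 3, 1, 3]

139 = 9×15 + 4
15 = 3×4 + 3
4 = 1×3 + 1
3 = 3×1 + 0  (stop)
So 139/15 = [9; 3, 1, 3].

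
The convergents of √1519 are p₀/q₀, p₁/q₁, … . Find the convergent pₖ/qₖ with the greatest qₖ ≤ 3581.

118521/3041

√1519 = [38; 1, 37, 1, 76, …] (period length 4).
Convergents:
  p_0/q_0 = 38/1
  p_1/q_1 = 39/1
  p_2/q_2 = 1481/38
  p_3/q_3 = 1520/39
  p_4/q_4 = 117001/3002
  p_5/q_5 = 118521/3041
  p_6/q_6 = 4502278/115519
q_5 = 3041 ≤ 3581 < 115519 = q_6, so the answer is 118521/3041.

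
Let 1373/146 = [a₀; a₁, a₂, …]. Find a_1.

1373 = 9·146 + 59   →  a_0 = 9
146 = 2·59 + 28   →  a_1 = 2

2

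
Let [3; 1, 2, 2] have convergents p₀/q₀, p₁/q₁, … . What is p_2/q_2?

Using pₖ = aₖpₖ₋₁ + pₖ₋₂, qₖ = aₖqₖ₋₁ + qₖ₋₂ (with p₋₁=1, p₋₂=0, q₋₁=0, q₋₂=1):
  k=0: a=3, p=3, q=1
  k=1: a=1, p=4, q=1
  k=2: a=2, p=11, q=3

11/3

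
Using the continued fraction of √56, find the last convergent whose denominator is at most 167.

449/60

√56 = [7; 2, 14, …] (period length 2).
Convergents:
  p_0/q_0 = 7/1
  p_1/q_1 = 15/2
  p_2/q_2 = 217/29
  p_3/q_3 = 449/60
  p_4/q_4 = 6503/869
q_3 = 60 ≤ 167 < 869 = q_4, so the answer is 449/60.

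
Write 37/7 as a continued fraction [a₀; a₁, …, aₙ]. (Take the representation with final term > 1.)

37 = 5*7 + 2
7 = 3*2 + 1
2 = 2*1 + 0  (stop)
So 37/7 = [5; 3, 2].

[5; 3, 2]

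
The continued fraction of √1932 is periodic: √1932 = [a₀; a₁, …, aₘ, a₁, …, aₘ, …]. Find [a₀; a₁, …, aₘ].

a₀ = ⌊√1932⌋ = 43.
With m₀=0, d₀=1 and mₖ₊₁ = dₖaₖ − mₖ, dₖ₊₁ = (n − mₖ₊₁²)/dₖ, aₖ₊₁ = ⌊(a₀+mₖ₊₁)/dₖ₊₁⌋:
  k=1: m=43, d=83, a=1
  k=2: m=40, d=4, a=20
  k=3: m=40, d=83, a=1
  k=4: m=43, d=1, a=86
d=1 and a=2a₀=86 at k=4, so the next step gives (m, d) = (43, 83) again — its k=1 value — and the period has length 4.

[43; 1, 20, 1, 86]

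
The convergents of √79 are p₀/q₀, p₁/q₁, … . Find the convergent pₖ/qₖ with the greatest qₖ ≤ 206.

1431/161

√79 = [8; 1, 7, 1, 16, …] (period length 4).
Convergents:
  p_0/q_0 = 8/1
  p_1/q_1 = 9/1
  p_2/q_2 = 71/8
  p_3/q_3 = 80/9
  p_4/q_4 = 1351/152
  p_5/q_5 = 1431/161
  p_6/q_6 = 11368/1279
q_5 = 161 ≤ 206 < 1279 = q_6, so the answer is 1431/161.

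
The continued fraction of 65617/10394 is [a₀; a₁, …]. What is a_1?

65617 = 6·10394 + 3253   →  a_0 = 6
10394 = 3·3253 + 635   →  a_1 = 3

3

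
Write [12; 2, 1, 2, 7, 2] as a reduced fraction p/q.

Fold from the inside: start with 2/1.
  7 + 1/2 = 15/2
  2 + 2/15 = 32/15
  1 + 15/32 = 47/32
  2 + 32/47 = 126/47
  12 + 47/126 = 1559/126

1559/126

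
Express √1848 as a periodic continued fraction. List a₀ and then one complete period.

a₀ = ⌊√1848⌋ = 42.

[42; 1, 84]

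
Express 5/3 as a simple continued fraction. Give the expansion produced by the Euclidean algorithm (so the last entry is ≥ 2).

[1; 1, 2]

5 = 1×3 + 2
3 = 1×2 + 1
2 = 2×1 + 0  (stop)
So 5/3 = [1; 1, 2].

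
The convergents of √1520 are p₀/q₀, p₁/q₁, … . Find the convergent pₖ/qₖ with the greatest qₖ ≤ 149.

√1520 = [38; 1, 76, …] (period length 2).
Convergents:
  p_0/q_0 = 38/1
  p_1/q_1 = 39/1
  p_2/q_2 = 3002/77
  p_3/q_3 = 3041/78
  p_4/q_4 = 234118/6005
q_3 = 78 ≤ 149 < 6005 = q_4, so the answer is 3041/78.

3041/78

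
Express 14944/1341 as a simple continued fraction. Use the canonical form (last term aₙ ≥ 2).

[11; 6, 1, 18, 3, 3]

14944 = 11*1341 + 193
1341 = 6*193 + 183
193 = 1*183 + 10
183 = 18*10 + 3
10 = 3*3 + 1
3 = 3*1 + 0  (stop)
So 14944/1341 = [11; 6, 1, 18, 3, 3].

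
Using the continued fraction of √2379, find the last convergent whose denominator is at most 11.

439/9

√2379 = [48; 1, 3, 2, 3, 1, 96, …] (period length 6).
Convergents:
  p_0/q_0 = 48/1
  p_1/q_1 = 49/1
  p_2/q_2 = 195/4
  p_3/q_3 = 439/9
  p_4/q_4 = 1512/31
q_3 = 9 ≤ 11 < 31 = q_4, so the answer is 439/9.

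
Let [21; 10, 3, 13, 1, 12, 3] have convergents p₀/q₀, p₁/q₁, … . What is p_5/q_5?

121117/5741

Using pₖ = aₖpₖ₋₁ + pₖ₋₂, qₖ = aₖqₖ₋₁ + qₖ₋₂ (with p₋₁=1, p₋₂=0, q₋₁=0, q₋₂=1):
  k=0: a=21, p=21, q=1
  k=1: a=10, p=211, q=10
  k=2: a=3, p=654, q=31
  k=3: a=13, p=8713, q=413
  k=4: a=1, p=9367, q=444
  k=5: a=12, p=121117, q=5741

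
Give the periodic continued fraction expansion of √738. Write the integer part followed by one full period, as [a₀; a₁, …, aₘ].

[27; 6, 54]

a₀ = ⌊√738⌋ = 27.
With m₀=0, d₀=1 and mₖ₊₁ = dₖaₖ − mₖ, dₖ₊₁ = (n − mₖ₊₁²)/dₖ, aₖ₊₁ = ⌊(a₀+mₖ₊₁)/dₖ₊₁⌋:
  k=1: m=27, d=9, a=6
  k=2: m=27, d=1, a=54
d=1 and a=2a₀=54 at k=2, so the next step gives (m, d) = (27, 9) again — its k=1 value — and the period has length 2.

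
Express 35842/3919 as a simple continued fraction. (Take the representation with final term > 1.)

35842 = 9·3919 + 571
3919 = 6·571 + 493
571 = 1·493 + 78
493 = 6·78 + 25
78 = 3·25 + 3
25 = 8·3 + 1
3 = 3·1 + 0  (stop)
So 35842/3919 = [9; 6, 1, 6, 3, 8, 3].

[9; 6, 1, 6, 3, 8, 3]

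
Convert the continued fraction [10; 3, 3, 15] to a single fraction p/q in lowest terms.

1576/153

Fold from the inside: start with 15/1.
  3 + 1/15 = 46/15
  3 + 15/46 = 153/46
  10 + 46/153 = 1576/153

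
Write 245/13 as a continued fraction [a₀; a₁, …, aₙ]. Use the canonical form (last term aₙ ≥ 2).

[18; 1, 5, 2]

245 = 18*13 + 11
13 = 1*11 + 2
11 = 5*2 + 1
2 = 2*1 + 0  (stop)
So 245/13 = [18; 1, 5, 2].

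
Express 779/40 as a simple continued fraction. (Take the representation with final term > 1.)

[19; 2, 9, 2]

779 = 19×40 + 19
40 = 2×19 + 2
19 = 9×2 + 1
2 = 2×1 + 0  (stop)
So 779/40 = [19; 2, 9, 2].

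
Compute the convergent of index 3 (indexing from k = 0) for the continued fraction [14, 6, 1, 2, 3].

Using pₖ = aₖpₖ₋₁ + pₖ₋₂, qₖ = aₖqₖ₋₁ + qₖ₋₂ (with p₋₁=1, p₋₂=0, q₋₁=0, q₋₂=1):
  k=0: a=14, p=14, q=1
  k=1: a=6, p=85, q=6
  k=2: a=1, p=99, q=7
  k=3: a=2, p=283, q=20

283/20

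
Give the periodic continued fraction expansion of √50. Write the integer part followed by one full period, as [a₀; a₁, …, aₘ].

a₀ = ⌊√50⌋ = 7.
With m₀=0, d₀=1 and mₖ₊₁ = dₖaₖ − mₖ, dₖ₊₁ = (n − mₖ₊₁²)/dₖ, aₖ₊₁ = ⌊(a₀+mₖ₊₁)/dₖ₊₁⌋:
  k=1: m=7, d=1, a=14
d=1 and a=2a₀=14 at k=1, so the next step gives (m, d) = (7, 1) again — its k=1 value — and the period has length 1.

[7; 14]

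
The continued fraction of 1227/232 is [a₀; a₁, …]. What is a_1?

1227 = 5·232 + 67   →  a_0 = 5
232 = 3·67 + 31   →  a_1 = 3

3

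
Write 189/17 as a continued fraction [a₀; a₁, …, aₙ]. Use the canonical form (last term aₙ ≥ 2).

189 = 11×17 + 2
17 = 8×2 + 1
2 = 2×1 + 0  (stop)
So 189/17 = [11; 8, 2].

[11; 8, 2]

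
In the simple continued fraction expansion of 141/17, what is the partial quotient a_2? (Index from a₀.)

2

141 = 8·17 + 5   →  a_0 = 8
17 = 3·5 + 2   →  a_1 = 3
5 = 2·2 + 1   →  a_2 = 2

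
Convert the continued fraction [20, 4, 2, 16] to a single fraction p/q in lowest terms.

2993/148

Using pₖ = aₖpₖ₋₁ + pₖ₋₂ and qₖ = aₖqₖ₋₁ + qₖ₋₂:
  k=0: a=20, p=20, q=1
  k=1: a=4, p=81, q=4
  k=2: a=2, p=182, q=9
  k=3: a=16, p=2993, q=148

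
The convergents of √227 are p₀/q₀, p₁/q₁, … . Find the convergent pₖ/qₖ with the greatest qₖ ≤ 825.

6795/451

√227 = [15; 15, 30, …] (period length 2).
Convergents:
  p_0/q_0 = 15/1
  p_1/q_1 = 226/15
  p_2/q_2 = 6795/451
  p_3/q_3 = 102151/6780
q_2 = 451 ≤ 825 < 6780 = q_3, so the answer is 6795/451.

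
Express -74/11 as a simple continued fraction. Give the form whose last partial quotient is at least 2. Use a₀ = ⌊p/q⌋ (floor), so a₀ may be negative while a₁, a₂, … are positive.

-74 = -7×11 + 3
11 = 3×3 + 2
3 = 1×2 + 1
2 = 2×1 + 0  (stop)
So -74/11 = [-7; 3, 1, 2].

[-7; 3, 1, 2]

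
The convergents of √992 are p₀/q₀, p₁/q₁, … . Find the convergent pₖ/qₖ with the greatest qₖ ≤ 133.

3937/125

√992 = [31; 2, 62, …] (period length 2).
Convergents:
  p_0/q_0 = 31/1
  p_1/q_1 = 63/2
  p_2/q_2 = 3937/125
  p_3/q_3 = 7937/252
q_2 = 125 ≤ 133 < 252 = q_3, so the answer is 3937/125.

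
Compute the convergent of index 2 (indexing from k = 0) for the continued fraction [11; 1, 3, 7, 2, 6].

47/4

Using pₖ = aₖpₖ₋₁ + pₖ₋₂, qₖ = aₖqₖ₋₁ + qₖ₋₂ (with p₋₁=1, p₋₂=0, q₋₁=0, q₋₂=1):
  k=0: a=11, p=11, q=1
  k=1: a=1, p=12, q=1
  k=2: a=3, p=47, q=4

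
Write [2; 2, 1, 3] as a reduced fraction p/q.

26/11

Using pₖ = aₖpₖ₋₁ + pₖ₋₂ and qₖ = aₖqₖ₋₁ + qₖ₋₂:
  k=0: a=2, p=2, q=1
  k=1: a=2, p=5, q=2
  k=2: a=1, p=7, q=3
  k=3: a=3, p=26, q=11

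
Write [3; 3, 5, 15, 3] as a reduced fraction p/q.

Fold from the inside: start with 3/1.
  15 + 1/3 = 46/3
  5 + 3/46 = 233/46
  3 + 46/233 = 745/233
  3 + 233/745 = 2468/745

2468/745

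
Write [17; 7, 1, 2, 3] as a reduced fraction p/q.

1319/77

Using pₖ = aₖpₖ₋₁ + pₖ₋₂ and qₖ = aₖqₖ₋₁ + qₖ₋₂:
  k=0: a=17, p=17, q=1
  k=1: a=7, p=120, q=7
  k=2: a=1, p=137, q=8
  k=3: a=2, p=394, q=23
  k=4: a=3, p=1319, q=77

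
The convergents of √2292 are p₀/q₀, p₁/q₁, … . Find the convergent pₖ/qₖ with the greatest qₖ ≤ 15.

√2292 = [47; 1, 6, 1, 94, …] (period length 4).
Convergents:
  p_0/q_0 = 47/1
  p_1/q_1 = 48/1
  p_2/q_2 = 335/7
  p_3/q_3 = 383/8
  p_4/q_4 = 36337/759
q_3 = 8 ≤ 15 < 759 = q_4, so the answer is 383/8.

383/8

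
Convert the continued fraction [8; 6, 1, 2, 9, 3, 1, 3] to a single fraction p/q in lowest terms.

Using pₖ = aₖpₖ₋₁ + pₖ₋₂ and qₖ = aₖqₖ₋₁ + qₖ₋₂:
  k=0: a=8, p=8, q=1
  k=1: a=6, p=49, q=6
  k=2: a=1, p=57, q=7
  k=3: a=2, p=163, q=20
  k=4: a=9, p=1524, q=187
  k=5: a=3, p=4735, q=581
  k=6: a=1, p=6259, q=768
  k=7: a=3, p=23512, q=2885

23512/2885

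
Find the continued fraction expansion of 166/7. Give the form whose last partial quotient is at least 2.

166 = 23×7 + 5
7 = 1×5 + 2
5 = 2×2 + 1
2 = 2×1 + 0  (stop)
So 166/7 = [23; 1, 2, 2].

[23; 1, 2, 2]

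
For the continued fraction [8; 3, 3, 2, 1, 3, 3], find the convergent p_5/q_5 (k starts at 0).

Using pₖ = aₖpₖ₋₁ + pₖ₋₂, qₖ = aₖqₖ₋₁ + qₖ₋₂ (with p₋₁=1, p₋₂=0, q₋₁=0, q₋₂=1):
  k=0: a=8, p=8, q=1
  k=1: a=3, p=25, q=3
  k=2: a=3, p=83, q=10
  k=3: a=2, p=191, q=23
  k=4: a=1, p=274, q=33
  k=5: a=3, p=1013, q=122

1013/122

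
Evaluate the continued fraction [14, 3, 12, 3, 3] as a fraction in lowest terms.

5429/379

Using pₖ = aₖpₖ₋₁ + pₖ₋₂ and qₖ = aₖqₖ₋₁ + qₖ₋₂:
  k=0: a=14, p=14, q=1
  k=1: a=3, p=43, q=3
  k=2: a=12, p=530, q=37
  k=3: a=3, p=1633, q=114
  k=4: a=3, p=5429, q=379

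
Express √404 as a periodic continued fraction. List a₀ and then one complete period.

a₀ = ⌊√404⌋ = 20.

[20; 10, 40]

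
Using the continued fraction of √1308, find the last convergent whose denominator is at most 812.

15660/433

√1308 = [36; 6, 72, …] (period length 2).
Convergents:
  p_0/q_0 = 36/1
  p_1/q_1 = 217/6
  p_2/q_2 = 15660/433
  p_3/q_3 = 94177/2604
q_2 = 433 ≤ 812 < 2604 = q_3, so the answer is 15660/433.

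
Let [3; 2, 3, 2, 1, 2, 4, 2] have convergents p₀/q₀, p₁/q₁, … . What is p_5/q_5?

Using pₖ = aₖpₖ₋₁ + pₖ₋₂, qₖ = aₖqₖ₋₁ + qₖ₋₂ (with p₋₁=1, p₋₂=0, q₋₁=0, q₋₂=1):
  k=0: a=3, p=3, q=1
  k=1: a=2, p=7, q=2
  k=2: a=3, p=24, q=7
  k=3: a=2, p=55, q=16
  k=4: a=1, p=79, q=23
  k=5: a=2, p=213, q=62

213/62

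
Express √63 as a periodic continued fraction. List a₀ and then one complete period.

[7; 1, 14]

a₀ = ⌊√63⌋ = 7.
With m₀=0, d₀=1 and mₖ₊₁ = dₖaₖ − mₖ, dₖ₊₁ = (n − mₖ₊₁²)/dₖ, aₖ₊₁ = ⌊(a₀+mₖ₊₁)/dₖ₊₁⌋:
  k=1: m=7, d=14, a=1
  k=2: m=7, d=1, a=14
d=1 and a=2a₀=14 at k=2, so the next step gives (m, d) = (7, 14) again — its k=1 value — and the period has length 2.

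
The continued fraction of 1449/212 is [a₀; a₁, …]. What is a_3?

17

1449 = 6·212 + 177   →  a_0 = 6
212 = 1·177 + 35   →  a_1 = 1
177 = 5·35 + 2   →  a_2 = 5
35 = 17·2 + 1   →  a_3 = 17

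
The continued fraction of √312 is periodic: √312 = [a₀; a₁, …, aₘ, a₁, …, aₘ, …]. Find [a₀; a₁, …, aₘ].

a₀ = ⌊√312⌋ = 17.
With m₀=0, d₀=1 and mₖ₊₁ = dₖaₖ − mₖ, dₖ₊₁ = (n − mₖ₊₁²)/dₖ, aₖ₊₁ = ⌊(a₀+mₖ₊₁)/dₖ₊₁⌋:
  k=1: m=17, d=23, a=1
  k=2: m=6, d=12, a=1
  k=3: m=6, d=23, a=1
  k=4: m=17, d=1, a=34
d=1 and a=2a₀=34 at k=4, so the next step gives (m, d) = (17, 23) again — its k=1 value — and the period has length 4.

[17; 1, 1, 1, 34]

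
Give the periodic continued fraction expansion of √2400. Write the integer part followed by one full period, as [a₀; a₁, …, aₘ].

[48; 1, 96]

a₀ = ⌊√2400⌋ = 48.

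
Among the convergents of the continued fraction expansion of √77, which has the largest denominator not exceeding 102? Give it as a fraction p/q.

√77 = [8; 1, 3, 2, 3, 1, 16, …] (period length 6).
Convergents:
  p_0/q_0 = 8/1
  p_1/q_1 = 9/1
  p_2/q_2 = 35/4
  p_3/q_3 = 79/9
  p_4/q_4 = 272/31
  p_5/q_5 = 351/40
  p_6/q_6 = 5888/671
q_5 = 40 ≤ 102 < 671 = q_6, so the answer is 351/40.

351/40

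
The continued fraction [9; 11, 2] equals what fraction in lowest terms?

Using pₖ = aₖpₖ₋₁ + pₖ₋₂ and qₖ = aₖqₖ₋₁ + qₖ₋₂:
  k=0: a=9, p=9, q=1
  k=1: a=11, p=100, q=11
  k=2: a=2, p=209, q=23

209/23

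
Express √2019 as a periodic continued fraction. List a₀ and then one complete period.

[44; 1, 13, 1, 88]

a₀ = ⌊√2019⌋ = 44.
With m₀=0, d₀=1 and mₖ₊₁ = dₖaₖ − mₖ, dₖ₊₁ = (n − mₖ₊₁²)/dₖ, aₖ₊₁ = ⌊(a₀+mₖ₊₁)/dₖ₊₁⌋:
  k=1: m=44, d=83, a=1
  k=2: m=39, d=6, a=13
  k=3: m=39, d=83, a=1
  k=4: m=44, d=1, a=88
d=1 and a=2a₀=88 at k=4, so the next step gives (m, d) = (44, 83) again — its k=1 value — and the period has length 4.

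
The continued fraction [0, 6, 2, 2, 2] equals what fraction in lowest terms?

12/77

Using pₖ = aₖpₖ₋₁ + pₖ₋₂ and qₖ = aₖqₖ₋₁ + qₖ₋₂:
  k=0: a=0, p=0, q=1
  k=1: a=6, p=1, q=6
  k=2: a=2, p=2, q=13
  k=3: a=2, p=5, q=32
  k=4: a=2, p=12, q=77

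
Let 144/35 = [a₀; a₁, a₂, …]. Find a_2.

1

144 = 4·35 + 4   →  a_0 = 4
35 = 8·4 + 3   →  a_1 = 8
4 = 1·3 + 1   →  a_2 = 1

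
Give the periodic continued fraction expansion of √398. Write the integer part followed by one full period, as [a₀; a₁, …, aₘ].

[19; 1, 18, 1, 38]

a₀ = ⌊√398⌋ = 19.
With m₀=0, d₀=1 and mₖ₊₁ = dₖaₖ − mₖ, dₖ₊₁ = (n − mₖ₊₁²)/dₖ, aₖ₊₁ = ⌊(a₀+mₖ₊₁)/dₖ₊₁⌋:
  k=1: m=19, d=37, a=1
  k=2: m=18, d=2, a=18
  k=3: m=18, d=37, a=1
  k=4: m=19, d=1, a=38
d=1 and a=2a₀=38 at k=4, so the next step gives (m, d) = (19, 37) again — its k=1 value — and the period has length 4.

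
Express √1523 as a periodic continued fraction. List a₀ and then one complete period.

a₀ = ⌊√1523⌋ = 39.

[39; 39, 78]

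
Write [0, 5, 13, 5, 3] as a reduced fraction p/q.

Using pₖ = aₖpₖ₋₁ + pₖ₋₂ and qₖ = aₖqₖ₋₁ + qₖ₋₂:
  k=0: a=0, p=0, q=1
  k=1: a=5, p=1, q=5
  k=2: a=13, p=13, q=66
  k=3: a=5, p=66, q=335
  k=4: a=3, p=211, q=1071

211/1071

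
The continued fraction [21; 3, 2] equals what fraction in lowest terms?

149/7

Using pₖ = aₖpₖ₋₁ + pₖ₋₂ and qₖ = aₖqₖ₋₁ + qₖ₋₂:
  k=0: a=21, p=21, q=1
  k=1: a=3, p=64, q=3
  k=2: a=2, p=149, q=7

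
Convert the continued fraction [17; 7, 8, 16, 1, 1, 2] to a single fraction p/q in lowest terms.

81691/4766

Using pₖ = aₖpₖ₋₁ + pₖ₋₂ and qₖ = aₖqₖ₋₁ + qₖ₋₂:
  k=0: a=17, p=17, q=1
  k=1: a=7, p=120, q=7
  k=2: a=8, p=977, q=57
  k=3: a=16, p=15752, q=919
  k=4: a=1, p=16729, q=976
  k=5: a=1, p=32481, q=1895
  k=6: a=2, p=81691, q=4766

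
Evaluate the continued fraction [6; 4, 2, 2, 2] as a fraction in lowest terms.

Fold from the inside: start with 2/1.
  2 + 1/2 = 5/2
  2 + 2/5 = 12/5
  4 + 5/12 = 53/12
  6 + 12/53 = 330/53

330/53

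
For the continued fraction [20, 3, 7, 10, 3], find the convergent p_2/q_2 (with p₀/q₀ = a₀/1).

447/22

Using pₖ = aₖpₖ₋₁ + pₖ₋₂, qₖ = aₖqₖ₋₁ + qₖ₋₂ (with p₋₁=1, p₋₂=0, q₋₁=0, q₋₂=1):
  k=0: a=20, p=20, q=1
  k=1: a=3, p=61, q=3
  k=2: a=7, p=447, q=22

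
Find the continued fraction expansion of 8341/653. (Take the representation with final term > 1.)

8341 = 12*653 + 505
653 = 1*505 + 148
505 = 3*148 + 61
148 = 2*61 + 26
61 = 2*26 + 9
26 = 2*9 + 8
9 = 1*8 + 1
8 = 8*1 + 0  (stop)
So 8341/653 = [12; 1, 3, 2, 2, 2, 1, 8].

[12; 1, 3, 2, 2, 2, 1, 8]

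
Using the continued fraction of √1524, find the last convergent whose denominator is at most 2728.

79209/2029

√1524 = [39; 26, 78, …] (period length 2).
Convergents:
  p_0/q_0 = 39/1
  p_1/q_1 = 1015/26
  p_2/q_2 = 79209/2029
  p_3/q_3 = 2060449/52780
q_2 = 2029 ≤ 2728 < 52780 = q_3, so the answer is 79209/2029.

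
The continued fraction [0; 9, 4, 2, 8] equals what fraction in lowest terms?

Using pₖ = aₖpₖ₋₁ + pₖ₋₂ and qₖ = aₖqₖ₋₁ + qₖ₋₂:
  k=0: a=0, p=0, q=1
  k=1: a=9, p=1, q=9
  k=2: a=4, p=4, q=37
  k=3: a=2, p=9, q=83
  k=4: a=8, p=76, q=701

76/701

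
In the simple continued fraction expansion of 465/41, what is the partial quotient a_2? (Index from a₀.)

1

465 = 11·41 + 14   →  a_0 = 11
41 = 2·14 + 13   →  a_1 = 2
14 = 1·13 + 1   →  a_2 = 1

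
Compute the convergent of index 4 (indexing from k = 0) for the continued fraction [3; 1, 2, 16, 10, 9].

1811/493

Using pₖ = aₖpₖ₋₁ + pₖ₋₂, qₖ = aₖqₖ₋₁ + qₖ₋₂ (with p₋₁=1, p₋₂=0, q₋₁=0, q₋₂=1):
  k=0: a=3, p=3, q=1
  k=1: a=1, p=4, q=1
  k=2: a=2, p=11, q=3
  k=3: a=16, p=180, q=49
  k=4: a=10, p=1811, q=493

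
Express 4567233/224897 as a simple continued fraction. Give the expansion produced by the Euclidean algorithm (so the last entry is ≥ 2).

4567233 = 20×224897 + 69293
224897 = 3×69293 + 17018
69293 = 4×17018 + 1221
17018 = 13×1221 + 1145
1221 = 1×1145 + 76
1145 = 15×76 + 5
76 = 15×5 + 1
5 = 5×1 + 0  (stop)
So 4567233/224897 = [20; 3, 4, 13, 1, 15, 15, 5].

[20; 3, 4, 13, 1, 15, 15, 5]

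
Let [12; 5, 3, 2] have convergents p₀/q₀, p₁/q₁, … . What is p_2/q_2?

195/16

Using pₖ = aₖpₖ₋₁ + pₖ₋₂, qₖ = aₖqₖ₋₁ + qₖ₋₂ (with p₋₁=1, p₋₂=0, q₋₁=0, q₋₂=1):
  k=0: a=12, p=12, q=1
  k=1: a=5, p=61, q=5
  k=2: a=3, p=195, q=16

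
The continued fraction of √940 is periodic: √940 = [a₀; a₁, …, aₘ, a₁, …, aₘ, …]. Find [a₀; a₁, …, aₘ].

[30; 1, 1, 1, 14, 1, 1, 1, 60]

a₀ = ⌊√940⌋ = 30.
With m₀=0, d₀=1 and mₖ₊₁ = dₖaₖ − mₖ, dₖ₊₁ = (n − mₖ₊₁²)/dₖ, aₖ₊₁ = ⌊(a₀+mₖ₊₁)/dₖ₊₁⌋:
  k=1: m=30, d=40, a=1
  k=2: m=10, d=21, a=1
  k=3: m=11, d=39, a=1
  k=4: m=28, d=4, a=14
  k=5: m=28, d=39, a=1
  k=6: m=11, d=21, a=1
  k=7: m=10, d=40, a=1
  k=8: m=30, d=1, a=60
d=1 and a=2a₀=60 at k=8, so the next step gives (m, d) = (30, 40) again — its k=1 value — and the period has length 8.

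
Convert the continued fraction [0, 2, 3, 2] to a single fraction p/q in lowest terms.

7/16

Fold from the inside: start with 2/1.
  3 + 1/2 = 7/2
  2 + 2/7 = 16/7
  0 + 7/16 = 7/16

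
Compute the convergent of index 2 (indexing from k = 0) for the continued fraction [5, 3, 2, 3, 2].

37/7

Using pₖ = aₖpₖ₋₁ + pₖ₋₂, qₖ = aₖqₖ₋₁ + qₖ₋₂ (with p₋₁=1, p₋₂=0, q₋₁=0, q₋₂=1):
  k=0: a=5, p=5, q=1
  k=1: a=3, p=16, q=3
  k=2: a=2, p=37, q=7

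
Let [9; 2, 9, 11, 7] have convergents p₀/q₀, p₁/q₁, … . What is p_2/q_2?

Using pₖ = aₖpₖ₋₁ + pₖ₋₂, qₖ = aₖqₖ₋₁ + qₖ₋₂ (with p₋₁=1, p₋₂=0, q₋₁=0, q₋₂=1):
  k=0: a=9, p=9, q=1
  k=1: a=2, p=19, q=2
  k=2: a=9, p=180, q=19

180/19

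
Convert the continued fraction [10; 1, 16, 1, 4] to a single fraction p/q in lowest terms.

974/89

Using pₖ = aₖpₖ₋₁ + pₖ₋₂ and qₖ = aₖqₖ₋₁ + qₖ₋₂:
  k=0: a=10, p=10, q=1
  k=1: a=1, p=11, q=1
  k=2: a=16, p=186, q=17
  k=3: a=1, p=197, q=18
  k=4: a=4, p=974, q=89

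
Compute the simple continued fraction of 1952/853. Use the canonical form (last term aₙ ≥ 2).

[2; 3, 2, 7, 5, 3]

1952 = 2×853 + 246
853 = 3×246 + 115
246 = 2×115 + 16
115 = 7×16 + 3
16 = 5×3 + 1
3 = 3×1 + 0  (stop)
So 1952/853 = [2; 3, 2, 7, 5, 3].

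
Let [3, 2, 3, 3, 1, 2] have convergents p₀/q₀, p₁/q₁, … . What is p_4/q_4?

103/30

Using pₖ = aₖpₖ₋₁ + pₖ₋₂, qₖ = aₖqₖ₋₁ + qₖ₋₂ (with p₋₁=1, p₋₂=0, q₋₁=0, q₋₂=1):
  k=0: a=3, p=3, q=1
  k=1: a=2, p=7, q=2
  k=2: a=3, p=24, q=7
  k=3: a=3, p=79, q=23
  k=4: a=1, p=103, q=30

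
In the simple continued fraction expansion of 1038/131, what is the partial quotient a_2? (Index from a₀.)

1038 = 7·131 + 121   →  a_0 = 7
131 = 1·121 + 10   →  a_1 = 1
121 = 12·10 + 1   →  a_2 = 12

12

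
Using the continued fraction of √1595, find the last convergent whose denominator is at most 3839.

51080/1279

√1595 = [39; 1, 14, 1, 78, …] (period length 4).
Convergents:
  p_0/q_0 = 39/1
  p_1/q_1 = 40/1
  p_2/q_2 = 599/15
  p_3/q_3 = 639/16
  p_4/q_4 = 50441/1263
  p_5/q_5 = 51080/1279
  p_6/q_6 = 765561/19169
q_5 = 1279 ≤ 3839 < 19169 = q_6, so the answer is 51080/1279.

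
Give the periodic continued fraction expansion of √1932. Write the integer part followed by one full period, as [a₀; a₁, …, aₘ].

[43; 1, 20, 1, 86]

a₀ = ⌊√1932⌋ = 43.
With m₀=0, d₀=1 and mₖ₊₁ = dₖaₖ − mₖ, dₖ₊₁ = (n − mₖ₊₁²)/dₖ, aₖ₊₁ = ⌊(a₀+mₖ₊₁)/dₖ₊₁⌋:
  k=1: m=43, d=83, a=1
  k=2: m=40, d=4, a=20
  k=3: m=40, d=83, a=1
  k=4: m=43, d=1, a=86
d=1 and a=2a₀=86 at k=4, so the next step gives (m, d) = (43, 83) again — its k=1 value — and the period has length 4.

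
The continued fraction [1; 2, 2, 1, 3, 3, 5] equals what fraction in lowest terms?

642/451

Fold from the inside: start with 5/1.
  3 + 1/5 = 16/5
  3 + 5/16 = 53/16
  1 + 16/53 = 69/53
  2 + 53/69 = 191/69
  2 + 69/191 = 451/191
  1 + 191/451 = 642/451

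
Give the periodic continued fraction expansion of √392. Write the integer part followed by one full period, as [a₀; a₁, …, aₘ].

[19; 1, 3, 1, 38]

a₀ = ⌊√392⌋ = 19.
With m₀=0, d₀=1 and mₖ₊₁ = dₖaₖ − mₖ, dₖ₊₁ = (n − mₖ₊₁²)/dₖ, aₖ₊₁ = ⌊(a₀+mₖ₊₁)/dₖ₊₁⌋:
  k=1: m=19, d=31, a=1
  k=2: m=12, d=8, a=3
  k=3: m=12, d=31, a=1
  k=4: m=19, d=1, a=38
d=1 and a=2a₀=38 at k=4, so the next step gives (m, d) = (19, 31) again — its k=1 value — and the period has length 4.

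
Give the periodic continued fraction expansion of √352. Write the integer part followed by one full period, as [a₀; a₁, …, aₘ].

a₀ = ⌊√352⌋ = 18.
With m₀=0, d₀=1 and mₖ₊₁ = dₖaₖ − mₖ, dₖ₊₁ = (n − mₖ₊₁²)/dₖ, aₖ₊₁ = ⌊(a₀+mₖ₊₁)/dₖ₊₁⌋:
  k=1: m=18, d=28, a=1
  k=2: m=10, d=9, a=3
  k=3: m=17, d=7, a=5
  k=4: m=18, d=4, a=9
  k=5: m=18, d=7, a=5
  k=6: m=17, d=9, a=3
  k=7: m=10, d=28, a=1
  k=8: m=18, d=1, a=36
d=1 and a=2a₀=36 at k=8, so the next step gives (m, d) = (18, 28) again — its k=1 value — and the period has length 8.

[18; 1, 3, 5, 9, 5, 3, 1, 36]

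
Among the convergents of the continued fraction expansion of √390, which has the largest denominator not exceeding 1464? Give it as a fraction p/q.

12481/632

√390 = [19; 1, 2, 1, 38, …] (period length 4).
Convergents:
  p_0/q_0 = 19/1
  p_1/q_1 = 20/1
  p_2/q_2 = 59/3
  p_3/q_3 = 79/4
  p_4/q_4 = 3061/155
  p_5/q_5 = 3140/159
  p_6/q_6 = 9341/473
  p_7/q_7 = 12481/632
  p_8/q_8 = 483619/24489
q_7 = 632 ≤ 1464 < 24489 = q_8, so the answer is 12481/632.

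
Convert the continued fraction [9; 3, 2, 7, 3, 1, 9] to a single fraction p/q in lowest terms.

19487/2098

Using pₖ = aₖpₖ₋₁ + pₖ₋₂ and qₖ = aₖqₖ₋₁ + qₖ₋₂:
  k=0: a=9, p=9, q=1
  k=1: a=3, p=28, q=3
  k=2: a=2, p=65, q=7
  k=3: a=7, p=483, q=52
  k=4: a=3, p=1514, q=163
  k=5: a=1, p=1997, q=215
  k=6: a=9, p=19487, q=2098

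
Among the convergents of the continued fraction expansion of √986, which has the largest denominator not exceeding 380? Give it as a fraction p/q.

9797/312

√986 = [31; 2, 2, 62, …] (period length 3).
Convergents:
  p_0/q_0 = 31/1
  p_1/q_1 = 63/2
  p_2/q_2 = 157/5
  p_3/q_3 = 9797/312
  p_4/q_4 = 19751/629
q_3 = 312 ≤ 380 < 629 = q_4, so the answer is 9797/312.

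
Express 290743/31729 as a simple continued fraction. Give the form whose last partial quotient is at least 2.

[9; 6, 8, 7, 2, 2, 5, 3]

290743 = 9*31729 + 5182
31729 = 6*5182 + 637
5182 = 8*637 + 86
637 = 7*86 + 35
86 = 2*35 + 16
35 = 2*16 + 3
16 = 5*3 + 1
3 = 3*1 + 0  (stop)
So 290743/31729 = [9; 6, 8, 7, 2, 2, 5, 3].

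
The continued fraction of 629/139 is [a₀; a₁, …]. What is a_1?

629 = 4·139 + 73   →  a_0 = 4
139 = 1·73 + 66   →  a_1 = 1

1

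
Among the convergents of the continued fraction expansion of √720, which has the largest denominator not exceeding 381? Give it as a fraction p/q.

8667/323

√720 = [26; 1, 4, 1, 52, …] (period length 4).
Convergents:
  p_0/q_0 = 26/1
  p_1/q_1 = 27/1
  p_2/q_2 = 134/5
  p_3/q_3 = 161/6
  p_4/q_4 = 8506/317
  p_5/q_5 = 8667/323
  p_6/q_6 = 43174/1609
q_5 = 323 ≤ 381 < 1609 = q_6, so the answer is 8667/323.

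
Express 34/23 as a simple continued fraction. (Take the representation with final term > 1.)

[1; 2, 11]

34 = 1×23 + 11
23 = 2×11 + 1
11 = 11×1 + 0  (stop)
So 34/23 = [1; 2, 11].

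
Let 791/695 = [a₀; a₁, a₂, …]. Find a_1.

791 = 1·695 + 96   →  a_0 = 1
695 = 7·96 + 23   →  a_1 = 7

7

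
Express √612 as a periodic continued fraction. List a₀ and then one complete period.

[24; 1, 2, 1, 4, 1, 2, 1, 48]

a₀ = ⌊√612⌋ = 24.
With m₀=0, d₀=1 and mₖ₊₁ = dₖaₖ − mₖ, dₖ₊₁ = (n − mₖ₊₁²)/dₖ, aₖ₊₁ = ⌊(a₀+mₖ₊₁)/dₖ₊₁⌋:
  k=1: m=24, d=36, a=1
  k=2: m=12, d=13, a=2
  k=3: m=14, d=32, a=1
  k=4: m=18, d=9, a=4
  k=5: m=18, d=32, a=1
  k=6: m=14, d=13, a=2
  k=7: m=12, d=36, a=1
  k=8: m=24, d=1, a=48
d=1 and a=2a₀=48 at k=8, so the next step gives (m, d) = (24, 36) again — its k=1 value — and the period has length 8.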